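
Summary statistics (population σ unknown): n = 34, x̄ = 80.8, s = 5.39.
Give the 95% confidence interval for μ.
(78.92, 82.68)

t-interval (σ unknown):
df = n - 1 = 33
t* = 2.035 for 95% confidence

Margin of error = t* · s/√n = 2.035 · 5.39/√34 = 1.88

CI: (78.92, 82.68)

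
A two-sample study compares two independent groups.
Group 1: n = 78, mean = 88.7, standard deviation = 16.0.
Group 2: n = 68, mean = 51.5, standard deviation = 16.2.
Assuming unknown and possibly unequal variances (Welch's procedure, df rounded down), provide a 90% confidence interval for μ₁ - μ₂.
(32.77, 41.63)

Difference: x̄₁ - x̄₂ = 37.20
SE = √(s₁²/n₁ + s₂²/n₂) = √(16.0²/78 + 16.2²/68) = 2.6724
df = 140.80 → 140 (Welch–Satterthwaite, rounded down)
t* = 1.656

CI: 37.20 ± 1.656 · 2.6724 = 37.20 ± 4.43 = (32.77, 41.63)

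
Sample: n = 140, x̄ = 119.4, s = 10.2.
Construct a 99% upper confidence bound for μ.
μ ≤ 121.43

Upper bound (one-sided):
t* = 2.353 (one-sided for 99%)
Upper bound = x̄ + t* · s/√n = 119.4 + 2.353 · 10.2/√140 = 121.43

We are 99% confident that μ ≤ 121.43.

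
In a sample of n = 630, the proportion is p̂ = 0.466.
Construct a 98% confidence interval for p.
(0.420, 0.512)

Proportion CI:
SE = √(p̂(1-p̂)/n) = √(0.466 · 0.534 / 630) = 0.01987

z* = 2.326
Margin = z* · SE = 2.326 · 0.01987 = 0.0462

CI: 0.466 ± 0.0462 = (0.420, 0.512)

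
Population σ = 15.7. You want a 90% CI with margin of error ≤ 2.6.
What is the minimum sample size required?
n ≥ 99

For margin E ≤ 2.6:
n ≥ (z* · σ / E)²
n ≥ (1.645 · 15.7 / 2.6)²
n ≥ 98.67

Minimum n = 99 (rounding up)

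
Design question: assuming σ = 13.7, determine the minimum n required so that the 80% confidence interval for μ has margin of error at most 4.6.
n ≥ 15

For margin E ≤ 4.6:
n ≥ (z* · σ / E)²
n ≥ (1.282 · 13.7 / 4.6)²
n ≥ 14.58

Minimum n = 15 (rounding up)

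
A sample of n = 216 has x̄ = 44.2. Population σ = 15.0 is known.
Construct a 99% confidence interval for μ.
(41.57, 46.83)

z-interval (σ known):
z* = 2.576 for 99% confidence

Margin of error = z* · σ/√n = 2.576 · 15.0/√216 = 2.63

CI: (44.2 - 2.63, 44.2 + 2.63) = (41.57, 46.83)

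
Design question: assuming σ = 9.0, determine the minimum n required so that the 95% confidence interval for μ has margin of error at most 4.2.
n ≥ 18

For margin E ≤ 4.2:
n ≥ (z* · σ / E)²
n ≥ (1.960 · 9.0 / 4.2)²
n ≥ 17.64

Minimum n = 18 (rounding up)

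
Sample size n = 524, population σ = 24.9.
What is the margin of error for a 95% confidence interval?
Margin of error = 2.13

Margin of error = z* · σ/√n
= 1.960 · 24.9/√524
= 1.960 · 24.9/22.8910
= 2.13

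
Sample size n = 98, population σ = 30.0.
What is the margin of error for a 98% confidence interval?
Margin of error = 7.05

Margin of error = z* · σ/√n
= 2.326 · 30.0/√98
= 2.326 · 30.0/9.8995
= 7.05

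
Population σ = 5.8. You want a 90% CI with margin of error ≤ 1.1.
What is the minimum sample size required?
n ≥ 76

For margin E ≤ 1.1:
n ≥ (z* · σ / E)²
n ≥ (1.645 · 5.8 / 1.1)²
n ≥ 75.23

Minimum n = 76 (rounding up)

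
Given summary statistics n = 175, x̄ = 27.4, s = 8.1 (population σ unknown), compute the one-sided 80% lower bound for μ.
μ ≥ 26.88

Lower bound (one-sided):
t* = 0.844 (one-sided for 80%)
Lower bound = x̄ - t* · s/√n = 27.4 - 0.844 · 8.1/√175 = 26.88

We are 80% confident that μ ≥ 26.88.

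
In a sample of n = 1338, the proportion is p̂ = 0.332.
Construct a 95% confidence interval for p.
(0.307, 0.357)

Proportion CI:
SE = √(p̂(1-p̂)/n) = √(0.332 · 0.668 / 1338) = 0.01287

z* = 1.960
Margin = z* · SE = 1.960 · 0.01287 = 0.0252

CI: 0.332 ± 0.0252 = (0.307, 0.357)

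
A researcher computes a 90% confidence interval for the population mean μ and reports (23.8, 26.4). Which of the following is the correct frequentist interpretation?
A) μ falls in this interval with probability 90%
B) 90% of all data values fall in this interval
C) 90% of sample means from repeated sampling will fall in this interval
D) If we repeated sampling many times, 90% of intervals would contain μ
D

A) Wrong — μ is fixed; the randomness lives in the interval, not in μ.
B) Wrong — a CI is about the parameter μ, not individual data values.
C) Wrong — coverage applies to intervals containing μ, not to future x̄ values.
D) Correct — this is the frequentist long-run coverage interpretation.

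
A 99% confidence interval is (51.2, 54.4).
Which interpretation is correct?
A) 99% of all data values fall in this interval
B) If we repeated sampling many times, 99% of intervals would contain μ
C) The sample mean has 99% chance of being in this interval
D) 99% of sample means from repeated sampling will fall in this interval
B

A) Wrong — a CI is about the parameter μ, not individual data values.
B) Correct — this is the frequentist long-run coverage interpretation.
C) Wrong — x̄ is observed and sits in the interval by construction.
D) Wrong — coverage applies to intervals containing μ, not to future x̄ values.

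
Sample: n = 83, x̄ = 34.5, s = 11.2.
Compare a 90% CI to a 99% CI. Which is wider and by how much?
99% CI is wider by 2.39

df = 82
90% CI: t* = 1.664, (32.45, 36.55), width = 2 · t* · s/√n = 4.09
99% CI: t* = 2.637, (31.26, 37.74), width = 2 · t* · s/√n = 6.48

The 99% CI is wider by 6.48 - 4.09 = 2.39.
Higher confidence requires a wider interval.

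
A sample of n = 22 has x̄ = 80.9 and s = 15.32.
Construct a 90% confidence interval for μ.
(75.28, 86.52)

t-interval (σ unknown):
df = n - 1 = 21
t* = 1.721 for 90% confidence

Margin of error = t* · s/√n = 1.721 · 15.32/√22 = 5.62

CI: (75.28, 86.52)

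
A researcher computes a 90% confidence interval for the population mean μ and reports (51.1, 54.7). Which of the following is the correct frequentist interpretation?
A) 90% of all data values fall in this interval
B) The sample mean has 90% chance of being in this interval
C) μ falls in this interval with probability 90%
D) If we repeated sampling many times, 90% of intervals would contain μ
D

A) Wrong — a CI is about the parameter μ, not individual data values.
B) Wrong — x̄ is observed and sits in the interval by construction.
C) Wrong — μ is fixed; the randomness lives in the interval, not in μ.
D) Correct — this is the frequentist long-run coverage interpretation.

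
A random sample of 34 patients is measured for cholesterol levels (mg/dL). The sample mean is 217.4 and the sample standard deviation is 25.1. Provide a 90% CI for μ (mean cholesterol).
(210.12, 224.68)

t-interval (σ unknown):
df = n - 1 = 33
t* = 1.692 for 90% confidence

Margin of error = t* · s/√n = 1.692 · 25.1/√34 = 7.28

CI: (210.12, 224.68)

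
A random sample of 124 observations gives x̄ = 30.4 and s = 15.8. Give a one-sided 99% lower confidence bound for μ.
μ ≥ 27.06

Lower bound (one-sided):
t* = 2.357 (one-sided for 99%)
Lower bound = x̄ - t* · s/√n = 30.4 - 2.357 · 15.8/√124 = 27.06

We are 99% confident that μ ≥ 27.06.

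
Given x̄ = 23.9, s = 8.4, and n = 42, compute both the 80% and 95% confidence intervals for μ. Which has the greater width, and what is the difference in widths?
95% CI is wider by 1.86

df = 41
80% CI: t* = 1.303, (22.21, 25.59), width = 2 · t* · s/√n = 3.38
95% CI: t* = 2.020, (21.28, 26.52), width = 2 · t* · s/√n = 5.24

The 95% CI is wider by 5.24 - 3.38 = 1.86.
Higher confidence requires a wider interval.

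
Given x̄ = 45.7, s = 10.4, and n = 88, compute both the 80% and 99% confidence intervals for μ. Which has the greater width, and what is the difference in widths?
99% CI is wider by 2.98

df = 87
80% CI: t* = 1.291, (44.27, 47.13), width = 2 · t* · s/√n = 2.86
99% CI: t* = 2.634, (42.78, 48.62), width = 2 · t* · s/√n = 5.84

The 99% CI is wider by 5.84 - 2.86 = 2.98.
Higher confidence requires a wider interval.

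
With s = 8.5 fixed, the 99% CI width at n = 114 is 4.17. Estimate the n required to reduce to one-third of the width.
n ≈ 1026

CI width ∝ 1/√n
To reduce width by factor 3, need √n to grow by 3 → need 3² = 9 times as many samples.

Current: n = 114, width = 4.17
New: n = 1026, width ≈ 1.37

Width reduced by factor of 4.17/1.37 = 3.04.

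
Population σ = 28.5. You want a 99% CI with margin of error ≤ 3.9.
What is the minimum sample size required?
n ≥ 355

For margin E ≤ 3.9:
n ≥ (z* · σ / E)²
n ≥ (2.576 · 28.5 / 3.9)²
n ≥ 354.37

Minimum n = 355 (rounding up)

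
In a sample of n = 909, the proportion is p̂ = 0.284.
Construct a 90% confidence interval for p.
(0.259, 0.309)

Proportion CI:
SE = √(p̂(1-p̂)/n) = √(0.284 · 0.716 / 909) = 0.01496

z* = 1.645
Margin = z* · SE = 1.645 · 0.01496 = 0.0246

CI: 0.284 ± 0.0246 = (0.259, 0.309)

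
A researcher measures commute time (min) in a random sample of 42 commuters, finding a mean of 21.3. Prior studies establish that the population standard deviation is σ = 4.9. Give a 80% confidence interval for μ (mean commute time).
(20.33, 22.27)

z-interval (σ known):
z* = 1.282 for 80% confidence

Margin of error = z* · σ/√n = 1.282 · 4.9/√42 = 0.97

CI: (21.3 - 0.97, 21.3 + 0.97) = (20.33, 22.27)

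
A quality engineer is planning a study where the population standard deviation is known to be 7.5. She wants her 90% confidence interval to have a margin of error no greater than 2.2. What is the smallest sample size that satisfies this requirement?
n ≥ 32

For margin E ≤ 2.2:
n ≥ (z* · σ / E)²
n ≥ (1.645 · 7.5 / 2.2)²
n ≥ 31.45

Minimum n = 32 (rounding up)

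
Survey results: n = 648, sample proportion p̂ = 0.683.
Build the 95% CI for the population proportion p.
(0.647, 0.719)

Proportion CI:
SE = √(p̂(1-p̂)/n) = √(0.683 · 0.317 / 648) = 0.01828

z* = 1.960
Margin = z* · SE = 1.960 · 0.01828 = 0.0358

CI: 0.683 ± 0.0358 = (0.647, 0.719)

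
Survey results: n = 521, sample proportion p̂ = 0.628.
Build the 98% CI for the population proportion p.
(0.579, 0.677)

Proportion CI:
SE = √(p̂(1-p̂)/n) = √(0.628 · 0.372 / 521) = 0.02118

z* = 2.326
Margin = z* · SE = 2.326 · 0.02118 = 0.0493

CI: 0.628 ± 0.0493 = (0.579, 0.677)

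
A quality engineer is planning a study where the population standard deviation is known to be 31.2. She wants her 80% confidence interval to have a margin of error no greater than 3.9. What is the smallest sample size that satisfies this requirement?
n ≥ 106

For margin E ≤ 3.9:
n ≥ (z* · σ / E)²
n ≥ (1.282 · 31.2 / 3.9)²
n ≥ 105.19

Minimum n = 106 (rounding up)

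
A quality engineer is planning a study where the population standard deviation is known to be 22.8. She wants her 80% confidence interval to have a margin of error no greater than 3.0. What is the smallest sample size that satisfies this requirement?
n ≥ 95

For margin E ≤ 3.0:
n ≥ (z* · σ / E)²
n ≥ (1.282 · 22.8 / 3.0)²
n ≥ 94.93

Minimum n = 95 (rounding up)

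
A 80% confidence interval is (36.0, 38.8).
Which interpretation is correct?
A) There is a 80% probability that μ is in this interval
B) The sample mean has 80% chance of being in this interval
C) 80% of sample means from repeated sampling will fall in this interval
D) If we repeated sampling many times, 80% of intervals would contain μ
D

A) Wrong — μ is fixed; the randomness lives in the interval, not in μ.
B) Wrong — x̄ is observed and sits in the interval by construction.
C) Wrong — coverage applies to intervals containing μ, not to future x̄ values.
D) Correct — this is the frequentist long-run coverage interpretation.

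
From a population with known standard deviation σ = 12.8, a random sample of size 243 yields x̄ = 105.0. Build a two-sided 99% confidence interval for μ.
(102.88, 107.12)

z-interval (σ known):
z* = 2.576 for 99% confidence

Margin of error = z* · σ/√n = 2.576 · 12.8/√243 = 2.12

CI: (105.0 - 2.12, 105.0 + 2.12) = (102.88, 107.12)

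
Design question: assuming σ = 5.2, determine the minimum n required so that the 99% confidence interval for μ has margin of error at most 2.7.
n ≥ 25

For margin E ≤ 2.7:
n ≥ (z* · σ / E)²
n ≥ (2.576 · 5.2 / 2.7)²
n ≥ 24.61

Minimum n = 25 (rounding up)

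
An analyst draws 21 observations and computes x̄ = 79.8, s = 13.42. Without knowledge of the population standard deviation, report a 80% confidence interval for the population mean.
(75.92, 83.68)

t-interval (σ unknown):
df = n - 1 = 20
t* = 1.325 for 80% confidence

Margin of error = t* · s/√n = 1.325 · 13.42/√21 = 3.88

CI: (75.92, 83.68)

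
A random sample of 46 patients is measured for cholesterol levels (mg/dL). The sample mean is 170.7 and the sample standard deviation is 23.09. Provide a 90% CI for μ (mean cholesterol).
(164.98, 176.42)

t-interval (σ unknown):
df = n - 1 = 45
t* = 1.679 for 90% confidence

Margin of error = t* · s/√n = 1.679 · 23.09/√46 = 5.72

CI: (164.98, 176.42)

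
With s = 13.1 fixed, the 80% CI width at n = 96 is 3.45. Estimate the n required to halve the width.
n ≈ 384

CI width ∝ 1/√n
To reduce width by factor 2, need √n to grow by 2 → need 2² = 4 times as many samples.

Current: n = 96, width = 3.45
New: n = 384, width ≈ 1.72

Width reduced by factor of 3.45/1.72 = 2.01.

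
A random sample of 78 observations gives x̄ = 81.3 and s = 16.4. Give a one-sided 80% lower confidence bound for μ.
μ ≥ 79.73

Lower bound (one-sided):
t* = 0.846 (one-sided for 80%)
Lower bound = x̄ - t* · s/√n = 81.3 - 0.846 · 16.4/√78 = 79.73

We are 80% confident that μ ≥ 79.73.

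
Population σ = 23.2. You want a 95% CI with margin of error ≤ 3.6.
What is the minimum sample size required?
n ≥ 160

For margin E ≤ 3.6:
n ≥ (z* · σ / E)²
n ≥ (1.960 · 23.2 / 3.6)²
n ≥ 159.54

Minimum n = 160 (rounding up)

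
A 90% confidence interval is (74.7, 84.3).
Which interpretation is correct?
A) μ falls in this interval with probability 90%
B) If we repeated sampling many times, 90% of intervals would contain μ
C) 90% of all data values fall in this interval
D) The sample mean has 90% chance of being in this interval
B

A) Wrong — μ is fixed; the randomness lives in the interval, not in μ.
B) Correct — this is the frequentist long-run coverage interpretation.
C) Wrong — a CI is about the parameter μ, not individual data values.
D) Wrong — x̄ is observed and sits in the interval by construction.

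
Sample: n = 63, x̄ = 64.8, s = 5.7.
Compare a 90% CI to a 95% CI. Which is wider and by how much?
95% CI is wider by 0.47

df = 62
90% CI: t* = 1.670, (63.60, 66.00), width = 2 · t* · s/√n = 2.40
95% CI: t* = 1.999, (63.36, 66.24), width = 2 · t* · s/√n = 2.87

The 95% CI is wider by 2.87 - 2.40 = 0.47.
Higher confidence requires a wider interval.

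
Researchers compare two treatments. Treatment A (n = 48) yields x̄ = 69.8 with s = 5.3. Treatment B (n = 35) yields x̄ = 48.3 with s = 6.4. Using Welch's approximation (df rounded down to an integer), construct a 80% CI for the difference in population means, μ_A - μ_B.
(19.78, 23.22)

Difference: x̄₁ - x̄₂ = 21.50
SE = √(s₁²/n₁ + s₂²/n₂) = √(5.3²/48 + 6.4²/35) = 1.3250
df = 64.79 → 64 (Welch–Satterthwaite, rounded down)
t* = 1.295

CI: 21.50 ± 1.295 · 1.3250 = 21.50 ± 1.72 = (19.78, 23.22)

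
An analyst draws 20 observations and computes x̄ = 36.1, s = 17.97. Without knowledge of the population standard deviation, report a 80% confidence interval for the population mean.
(30.76, 41.44)

t-interval (σ unknown):
df = n - 1 = 19
t* = 1.328 for 80% confidence

Margin of error = t* · s/√n = 1.328 · 17.97/√20 = 5.34

CI: (30.76, 41.44)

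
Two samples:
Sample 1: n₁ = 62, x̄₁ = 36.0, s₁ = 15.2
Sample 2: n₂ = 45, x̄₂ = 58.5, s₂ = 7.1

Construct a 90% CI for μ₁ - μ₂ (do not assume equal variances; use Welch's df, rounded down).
(-26.16, -18.84)

Difference: x̄₁ - x̄₂ = -22.50
SE = √(s₁²/n₁ + s₂²/n₂) = √(15.2²/62 + 7.1²/45) = 2.2015
df = 91.70 → 91 (Welch–Satterthwaite, rounded down)
t* = 1.662

CI: -22.50 ± 1.662 · 2.2015 = -22.50 ± 3.66 = (-26.16, -18.84)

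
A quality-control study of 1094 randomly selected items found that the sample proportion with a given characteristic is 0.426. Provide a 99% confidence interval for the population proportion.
(0.387, 0.465)

Proportion CI:
SE = √(p̂(1-p̂)/n) = √(0.426 · 0.574 / 1094) = 0.01495

z* = 2.576
Margin = z* · SE = 2.576 · 0.01495 = 0.0385

CI: 0.426 ± 0.0385 = (0.387, 0.465)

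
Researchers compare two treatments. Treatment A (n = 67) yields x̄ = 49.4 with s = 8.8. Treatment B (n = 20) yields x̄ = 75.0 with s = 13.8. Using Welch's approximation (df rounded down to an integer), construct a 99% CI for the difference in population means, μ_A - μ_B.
(-34.77, -16.43)

Difference: x̄₁ - x̄₂ = -25.60
SE = √(s₁²/n₁ + s₂²/n₂) = √(8.8²/67 + 13.8²/20) = 3.2677
df = 23.79 → 23 (Welch–Satterthwaite, rounded down)
t* = 2.807

CI: -25.60 ± 2.807 · 3.2677 = -25.60 ± 9.17 = (-34.77, -16.43)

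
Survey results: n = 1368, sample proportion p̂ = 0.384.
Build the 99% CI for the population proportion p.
(0.350, 0.418)

Proportion CI:
SE = √(p̂(1-p̂)/n) = √(0.384 · 0.616 / 1368) = 0.01315

z* = 2.576
Margin = z* · SE = 2.576 · 0.01315 = 0.0339

CI: 0.384 ± 0.0339 = (0.350, 0.418)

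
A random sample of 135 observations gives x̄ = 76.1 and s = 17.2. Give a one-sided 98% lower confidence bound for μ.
μ ≥ 73.03

Lower bound (one-sided):
t* = 2.074 (one-sided for 98%)
Lower bound = x̄ - t* · s/√n = 76.1 - 2.074 · 17.2/√135 = 73.03

We are 98% confident that μ ≥ 73.03.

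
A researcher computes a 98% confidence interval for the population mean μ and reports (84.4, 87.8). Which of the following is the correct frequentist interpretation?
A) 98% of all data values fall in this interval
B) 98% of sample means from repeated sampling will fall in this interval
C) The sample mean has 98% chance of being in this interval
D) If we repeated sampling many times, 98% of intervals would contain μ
D

A) Wrong — a CI is about the parameter μ, not individual data values.
B) Wrong — coverage applies to intervals containing μ, not to future x̄ values.
C) Wrong — x̄ is observed and sits in the interval by construction.
D) Correct — this is the frequentist long-run coverage interpretation.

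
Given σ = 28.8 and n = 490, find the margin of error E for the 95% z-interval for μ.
Margin of error = 2.55

Margin of error = z* · σ/√n
= 1.960 · 28.8/√490
= 1.960 · 28.8/22.1359
= 2.55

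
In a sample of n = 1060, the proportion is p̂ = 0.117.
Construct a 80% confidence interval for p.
(0.104, 0.130)

Proportion CI:
SE = √(p̂(1-p̂)/n) = √(0.117 · 0.883 / 1060) = 0.00987

z* = 1.282
Margin = z* · SE = 1.282 · 0.00987 = 0.0127

CI: 0.117 ± 0.0127 = (0.104, 0.130)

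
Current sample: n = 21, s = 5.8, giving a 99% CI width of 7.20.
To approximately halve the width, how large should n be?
n ≈ 84

CI width ∝ 1/√n
To reduce width by factor 2, need √n to grow by 2 → need 2² = 4 times as many samples.

Current: n = 21, width = 7.20
New: n = 84, width ≈ 3.34

Width reduced by factor of 7.20/3.34 = 2.16.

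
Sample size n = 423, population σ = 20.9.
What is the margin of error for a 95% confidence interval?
Margin of error = 1.99

Margin of error = z* · σ/√n
= 1.960 · 20.9/√423
= 1.960 · 20.9/20.5670
= 1.99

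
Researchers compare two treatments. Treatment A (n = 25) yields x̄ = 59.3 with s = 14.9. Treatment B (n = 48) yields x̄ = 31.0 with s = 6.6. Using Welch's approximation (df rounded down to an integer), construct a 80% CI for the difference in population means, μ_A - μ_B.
(24.20, 32.40)

Difference: x̄₁ - x̄₂ = 28.30
SE = √(s₁²/n₁ + s₂²/n₂) = √(14.9²/25 + 6.6²/48) = 3.1286
df = 29.00 → 29 (Welch–Satterthwaite, rounded down)
t* = 1.311

CI: 28.30 ± 1.311 · 3.1286 = 28.30 ± 4.10 = (24.20, 32.40)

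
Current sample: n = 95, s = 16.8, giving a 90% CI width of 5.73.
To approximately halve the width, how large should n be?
n ≈ 380

CI width ∝ 1/√n
To reduce width by factor 2, need √n to grow by 2 → need 2² = 4 times as many samples.

Current: n = 95, width = 5.73
New: n = 380, width ≈ 2.84

Width reduced by factor of 5.73/2.84 = 2.02.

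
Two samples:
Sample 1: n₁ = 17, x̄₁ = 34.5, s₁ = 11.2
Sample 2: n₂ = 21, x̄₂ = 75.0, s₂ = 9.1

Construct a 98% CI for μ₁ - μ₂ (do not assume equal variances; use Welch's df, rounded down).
(-48.77, -32.23)

Difference: x̄₁ - x̄₂ = -40.50
SE = √(s₁²/n₁ + s₂²/n₂) = √(11.2²/17 + 9.1²/21) = 3.3648
df = 30.66 → 30 (Welch–Satterthwaite, rounded down)
t* = 2.457

CI: -40.50 ± 2.457 · 3.3648 = -40.50 ± 8.27 = (-48.77, -32.23)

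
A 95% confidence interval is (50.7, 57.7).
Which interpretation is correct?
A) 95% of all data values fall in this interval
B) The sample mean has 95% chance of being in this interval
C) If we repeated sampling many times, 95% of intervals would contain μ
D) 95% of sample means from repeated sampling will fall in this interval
C

A) Wrong — a CI is about the parameter μ, not individual data values.
B) Wrong — x̄ is observed and sits in the interval by construction.
C) Correct — this is the frequentist long-run coverage interpretation.
D) Wrong — coverage applies to intervals containing μ, not to future x̄ values.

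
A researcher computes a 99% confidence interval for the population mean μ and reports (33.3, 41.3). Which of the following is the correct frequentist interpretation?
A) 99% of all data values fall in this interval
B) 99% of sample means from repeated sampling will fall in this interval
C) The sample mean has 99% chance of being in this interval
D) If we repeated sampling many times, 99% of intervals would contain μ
D

A) Wrong — a CI is about the parameter μ, not individual data values.
B) Wrong — coverage applies to intervals containing μ, not to future x̄ values.
C) Wrong — x̄ is observed and sits in the interval by construction.
D) Correct — this is the frequentist long-run coverage interpretation.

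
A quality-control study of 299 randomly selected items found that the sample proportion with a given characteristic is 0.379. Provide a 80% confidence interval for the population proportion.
(0.343, 0.415)

Proportion CI:
SE = √(p̂(1-p̂)/n) = √(0.379 · 0.621 / 299) = 0.02806

z* = 1.282
Margin = z* · SE = 1.282 · 0.02806 = 0.0360

CI: 0.379 ± 0.0360 = (0.343, 0.415)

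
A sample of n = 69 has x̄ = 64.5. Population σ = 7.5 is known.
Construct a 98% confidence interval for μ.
(62.40, 66.60)

z-interval (σ known):
z* = 2.326 for 98% confidence

Margin of error = z* · σ/√n = 2.326 · 7.5/√69 = 2.10

CI: (64.5 - 2.10, 64.5 + 2.10) = (62.40, 66.60)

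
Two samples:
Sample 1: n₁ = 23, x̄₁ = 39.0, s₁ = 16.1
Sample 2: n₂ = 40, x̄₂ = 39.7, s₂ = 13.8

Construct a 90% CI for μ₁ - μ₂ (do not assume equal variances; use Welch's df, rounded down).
(-7.44, 6.04)

Difference: x̄₁ - x̄₂ = -0.70
SE = √(s₁²/n₁ + s₂²/n₂) = √(16.1²/23 + 13.8²/40) = 4.0039
df = 40.44 → 40 (Welch–Satterthwaite, rounded down)
t* = 1.684

CI: -0.70 ± 1.684 · 4.0039 = -0.70 ± 6.74 = (-7.44, 6.04)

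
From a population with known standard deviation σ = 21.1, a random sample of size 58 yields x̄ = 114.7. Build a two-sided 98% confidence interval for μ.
(108.26, 121.14)

z-interval (σ known):
z* = 2.326 for 98% confidence

Margin of error = z* · σ/√n = 2.326 · 21.1/√58 = 6.44

CI: (114.7 - 6.44, 114.7 + 6.44) = (108.26, 121.14)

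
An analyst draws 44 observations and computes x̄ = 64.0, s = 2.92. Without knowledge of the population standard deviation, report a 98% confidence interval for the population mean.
(62.94, 65.06)

t-interval (σ unknown):
df = n - 1 = 43
t* = 2.416 for 98% confidence

Margin of error = t* · s/√n = 2.416 · 2.92/√44 = 1.06

CI: (62.94, 65.06)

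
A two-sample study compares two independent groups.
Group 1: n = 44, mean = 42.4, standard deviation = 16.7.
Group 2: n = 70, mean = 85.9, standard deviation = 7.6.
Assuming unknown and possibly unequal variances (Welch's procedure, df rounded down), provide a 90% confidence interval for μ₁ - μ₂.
(-47.98, -39.02)

Difference: x̄₁ - x̄₂ = -43.50
SE = √(s₁²/n₁ + s₂²/n₂) = √(16.7²/44 + 7.6²/70) = 2.6765
df = 54.35 → 54 (Welch–Satterthwaite, rounded down)
t* = 1.674

CI: -43.50 ± 1.674 · 2.6765 = -43.50 ± 4.48 = (-47.98, -39.02)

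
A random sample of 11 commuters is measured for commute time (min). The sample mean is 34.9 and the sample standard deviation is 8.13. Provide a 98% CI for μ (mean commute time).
(28.12, 41.68)

t-interval (σ unknown):
df = n - 1 = 10
t* = 2.764 for 98% confidence

Margin of error = t* · s/√n = 2.764 · 8.13/√11 = 6.78

CI: (28.12, 41.68)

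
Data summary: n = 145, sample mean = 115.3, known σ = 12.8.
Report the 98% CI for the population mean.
(112.83, 117.77)

z-interval (σ known):
z* = 2.326 for 98% confidence

Margin of error = z* · σ/√n = 2.326 · 12.8/√145 = 2.47

CI: (115.3 - 2.47, 115.3 + 2.47) = (112.83, 117.77)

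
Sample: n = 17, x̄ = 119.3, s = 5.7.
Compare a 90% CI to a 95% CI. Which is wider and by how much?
95% CI is wider by 1.03

df = 16
90% CI: t* = 1.746, (116.89, 121.71), width = 2 · t* · s/√n = 4.83
95% CI: t* = 2.120, (116.37, 122.23), width = 2 · t* · s/√n = 5.86

The 95% CI is wider by 5.86 - 4.83 = 1.03.
Higher confidence requires a wider interval.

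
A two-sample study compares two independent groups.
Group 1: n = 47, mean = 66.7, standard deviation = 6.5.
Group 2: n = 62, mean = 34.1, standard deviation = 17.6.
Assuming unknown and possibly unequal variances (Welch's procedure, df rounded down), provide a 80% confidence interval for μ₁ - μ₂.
(29.46, 35.74)

Difference: x̄₁ - x̄₂ = 32.60
SE = √(s₁²/n₁ + s₂²/n₂) = √(6.5²/47 + 17.6²/62) = 2.4280
df = 81.43 → 81 (Welch–Satterthwaite, rounded down)
t* = 1.292

CI: 32.60 ± 1.292 · 2.4280 = 32.60 ± 3.14 = (29.46, 35.74)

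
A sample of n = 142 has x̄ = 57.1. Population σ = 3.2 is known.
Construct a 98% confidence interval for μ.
(56.48, 57.72)

z-interval (σ known):
z* = 2.326 for 98% confidence

Margin of error = z* · σ/√n = 2.326 · 3.2/√142 = 0.62

CI: (57.1 - 0.62, 57.1 + 0.62) = (56.48, 57.72)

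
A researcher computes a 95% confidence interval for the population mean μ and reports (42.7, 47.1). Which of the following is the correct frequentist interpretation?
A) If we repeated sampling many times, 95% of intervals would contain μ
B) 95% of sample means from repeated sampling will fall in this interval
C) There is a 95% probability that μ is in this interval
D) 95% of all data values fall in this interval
A

A) Correct — this is the frequentist long-run coverage interpretation.
B) Wrong — coverage applies to intervals containing μ, not to future x̄ values.
C) Wrong — μ is fixed; the randomness lives in the interval, not in μ.
D) Wrong — a CI is about the parameter μ, not individual data values.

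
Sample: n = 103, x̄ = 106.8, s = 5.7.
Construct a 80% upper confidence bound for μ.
μ ≤ 107.27

Upper bound (one-sided):
t* = 0.845 (one-sided for 80%)
Upper bound = x̄ + t* · s/√n = 106.8 + 0.845 · 5.7/√103 = 107.27

We are 80% confident that μ ≤ 107.27.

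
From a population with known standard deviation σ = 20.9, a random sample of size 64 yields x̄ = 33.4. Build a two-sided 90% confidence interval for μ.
(29.10, 37.70)

z-interval (σ known):
z* = 1.645 for 90% confidence

Margin of error = z* · σ/√n = 1.645 · 20.9/√64 = 4.30

CI: (33.4 - 4.30, 33.4 + 4.30) = (29.10, 37.70)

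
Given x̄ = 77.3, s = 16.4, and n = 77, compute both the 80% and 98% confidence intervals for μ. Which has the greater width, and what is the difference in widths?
98% CI is wider by 4.05

df = 76
80% CI: t* = 1.293, (74.88, 79.72), width = 2 · t* · s/√n = 4.83
98% CI: t* = 2.376, (72.86, 81.74), width = 2 · t* · s/√n = 8.88

The 98% CI is wider by 8.88 - 4.83 = 4.05.
Higher confidence requires a wider interval.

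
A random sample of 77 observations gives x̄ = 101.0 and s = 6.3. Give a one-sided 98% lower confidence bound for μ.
μ ≥ 99.50

Lower bound (one-sided):
t* = 2.090 (one-sided for 98%)
Lower bound = x̄ - t* · s/√n = 101.0 - 2.090 · 6.3/√77 = 99.50

We are 98% confident that μ ≥ 99.50.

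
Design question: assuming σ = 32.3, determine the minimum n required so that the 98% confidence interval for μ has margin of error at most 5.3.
n ≥ 201

For margin E ≤ 5.3:
n ≥ (z* · σ / E)²
n ≥ (2.326 · 32.3 / 5.3)²
n ≥ 200.94

Minimum n = 201 (rounding up)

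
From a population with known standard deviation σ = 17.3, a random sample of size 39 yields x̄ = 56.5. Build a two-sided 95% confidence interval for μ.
(51.07, 61.93)

z-interval (σ known):
z* = 1.960 for 95% confidence

Margin of error = z* · σ/√n = 1.960 · 17.3/√39 = 5.43

CI: (56.5 - 5.43, 56.5 + 5.43) = (51.07, 61.93)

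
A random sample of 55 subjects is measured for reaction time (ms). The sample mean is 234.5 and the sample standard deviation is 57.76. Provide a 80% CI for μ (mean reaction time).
(224.40, 244.60)

t-interval (σ unknown):
df = n - 1 = 54
t* = 1.297 for 80% confidence

Margin of error = t* · s/√n = 1.297 · 57.76/√55 = 10.10

CI: (224.40, 244.60)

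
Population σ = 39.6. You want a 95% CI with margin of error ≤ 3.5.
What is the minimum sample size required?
n ≥ 492

For margin E ≤ 3.5:
n ≥ (z* · σ / E)²
n ≥ (1.960 · 39.6 / 3.5)²
n ≥ 491.77

Minimum n = 492 (rounding up)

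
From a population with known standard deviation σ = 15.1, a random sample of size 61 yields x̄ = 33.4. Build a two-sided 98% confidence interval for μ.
(28.90, 37.90)

z-interval (σ known):
z* = 2.326 for 98% confidence

Margin of error = z* · σ/√n = 2.326 · 15.1/√61 = 4.50

CI: (33.4 - 4.50, 33.4 + 4.50) = (28.90, 37.90)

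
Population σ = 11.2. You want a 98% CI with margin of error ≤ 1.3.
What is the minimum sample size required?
n ≥ 402

For margin E ≤ 1.3:
n ≥ (z* · σ / E)²
n ≥ (2.326 · 11.2 / 1.3)²
n ≥ 401.58

Minimum n = 402 (rounding up)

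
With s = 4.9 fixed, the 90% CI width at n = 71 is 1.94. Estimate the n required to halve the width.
n ≈ 284

CI width ∝ 1/√n
To reduce width by factor 2, need √n to grow by 2 → need 2² = 4 times as many samples.

Current: n = 71, width = 1.94
New: n = 284, width ≈ 0.96

Width reduced by factor of 1.94/0.96 = 2.02.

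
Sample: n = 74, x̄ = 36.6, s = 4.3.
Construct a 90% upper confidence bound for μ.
μ ≤ 37.25

Upper bound (one-sided):
t* = 1.293 (one-sided for 90%)
Upper bound = x̄ + t* · s/√n = 36.6 + 1.293 · 4.3/√74 = 37.25

We are 90% confident that μ ≤ 37.25.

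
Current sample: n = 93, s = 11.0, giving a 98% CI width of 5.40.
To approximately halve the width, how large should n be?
n ≈ 372

CI width ∝ 1/√n
To reduce width by factor 2, need √n to grow by 2 → need 2² = 4 times as many samples.

Current: n = 93, width = 5.40
New: n = 372, width ≈ 2.66

Width reduced by factor of 5.40/2.66 = 2.03.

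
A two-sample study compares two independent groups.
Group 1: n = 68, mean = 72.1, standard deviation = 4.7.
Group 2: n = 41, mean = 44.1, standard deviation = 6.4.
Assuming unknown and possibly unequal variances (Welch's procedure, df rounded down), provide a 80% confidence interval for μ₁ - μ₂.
(26.51, 29.49)

Difference: x̄₁ - x̄₂ = 28.00
SE = √(s₁²/n₁ + s₂²/n₂) = √(4.7²/68 + 6.4²/41) = 1.1506
df = 66.07 → 66 (Welch–Satterthwaite, rounded down)
t* = 1.295

CI: 28.00 ± 1.295 · 1.1506 = 28.00 ± 1.49 = (26.51, 29.49)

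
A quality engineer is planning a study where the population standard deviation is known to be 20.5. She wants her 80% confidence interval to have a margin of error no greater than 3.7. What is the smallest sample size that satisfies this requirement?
n ≥ 51

For margin E ≤ 3.7:
n ≥ (z* · σ / E)²
n ≥ (1.282 · 20.5 / 3.7)²
n ≥ 50.45

Minimum n = 51 (rounding up)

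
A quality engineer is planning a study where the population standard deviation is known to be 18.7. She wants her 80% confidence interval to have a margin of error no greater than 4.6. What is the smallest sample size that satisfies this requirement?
n ≥ 28

For margin E ≤ 4.6:
n ≥ (z* · σ / E)²
n ≥ (1.282 · 18.7 / 4.6)²
n ≥ 27.16

Minimum n = 28 (rounding up)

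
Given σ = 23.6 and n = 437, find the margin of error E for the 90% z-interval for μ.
Margin of error = 1.86

Margin of error = z* · σ/√n
= 1.645 · 23.6/√437
= 1.645 · 23.6/20.9045
= 1.86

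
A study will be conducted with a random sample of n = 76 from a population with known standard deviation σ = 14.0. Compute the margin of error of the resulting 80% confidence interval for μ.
Margin of error = 2.06

Margin of error = z* · σ/√n
= 1.282 · 14.0/√76
= 1.282 · 14.0/8.7178
= 2.06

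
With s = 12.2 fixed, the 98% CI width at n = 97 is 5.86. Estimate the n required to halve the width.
n ≈ 388

CI width ∝ 1/√n
To reduce width by factor 2, need √n to grow by 2 → need 2² = 4 times as many samples.

Current: n = 97, width = 5.86
New: n = 388, width ≈ 2.89

Width reduced by factor of 5.86/2.89 = 2.03.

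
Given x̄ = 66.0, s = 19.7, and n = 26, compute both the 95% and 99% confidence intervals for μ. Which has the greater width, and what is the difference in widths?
99% CI is wider by 5.62

df = 25
95% CI: t* = 2.060, (58.04, 73.96), width = 2 · t* · s/√n = 15.92
99% CI: t* = 2.787, (55.23, 76.77), width = 2 · t* · s/√n = 21.54

The 99% CI is wider by 21.54 - 15.92 = 5.62.
Higher confidence requires a wider interval.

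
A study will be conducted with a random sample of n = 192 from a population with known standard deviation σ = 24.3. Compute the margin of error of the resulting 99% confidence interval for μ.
Margin of error = 4.52

Margin of error = z* · σ/√n
= 2.576 · 24.3/√192
= 2.576 · 24.3/13.8564
= 4.52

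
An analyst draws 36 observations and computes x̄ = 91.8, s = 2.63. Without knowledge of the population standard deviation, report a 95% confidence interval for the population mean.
(90.91, 92.69)

t-interval (σ unknown):
df = n - 1 = 35
t* = 2.030 for 95% confidence

Margin of error = t* · s/√n = 2.030 · 2.63/√36 = 0.89

CI: (90.91, 92.69)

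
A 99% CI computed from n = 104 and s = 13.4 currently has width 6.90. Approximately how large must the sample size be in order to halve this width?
n ≈ 416

CI width ∝ 1/√n
To reduce width by factor 2, need √n to grow by 2 → need 2² = 4 times as many samples.

Current: n = 104, width = 6.90
New: n = 416, width ≈ 3.40

Width reduced by factor of 6.90/3.40 = 2.03.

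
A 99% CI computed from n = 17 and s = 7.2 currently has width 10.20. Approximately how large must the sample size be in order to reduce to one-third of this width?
n ≈ 153

CI width ∝ 1/√n
To reduce width by factor 3, need √n to grow by 3 → need 3² = 9 times as many samples.

Current: n = 17, width = 10.20
New: n = 153, width ≈ 3.04

Width reduced by factor of 10.20/3.04 = 3.36.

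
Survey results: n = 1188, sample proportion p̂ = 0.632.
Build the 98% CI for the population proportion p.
(0.599, 0.665)

Proportion CI:
SE = √(p̂(1-p̂)/n) = √(0.632 · 0.368 / 1188) = 0.01399

z* = 2.326
Margin = z* · SE = 2.326 · 0.01399 = 0.0325

CI: 0.632 ± 0.0325 = (0.599, 0.665)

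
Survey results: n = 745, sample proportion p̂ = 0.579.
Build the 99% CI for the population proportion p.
(0.532, 0.626)

Proportion CI:
SE = √(p̂(1-p̂)/n) = √(0.579 · 0.421 / 745) = 0.01809

z* = 2.576
Margin = z* · SE = 2.576 · 0.01809 = 0.0466

CI: 0.579 ± 0.0466 = (0.532, 0.626)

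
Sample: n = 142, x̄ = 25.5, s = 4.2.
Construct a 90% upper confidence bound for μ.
μ ≤ 25.95

Upper bound (one-sided):
t* = 1.288 (one-sided for 90%)
Upper bound = x̄ + t* · s/√n = 25.5 + 1.288 · 4.2/√142 = 25.95

We are 90% confident that μ ≤ 25.95.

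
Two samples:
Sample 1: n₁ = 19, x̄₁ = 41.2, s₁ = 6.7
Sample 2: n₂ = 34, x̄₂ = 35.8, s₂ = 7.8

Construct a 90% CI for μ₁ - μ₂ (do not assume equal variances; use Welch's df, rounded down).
(1.97, 8.83)

Difference: x̄₁ - x̄₂ = 5.40
SE = √(s₁²/n₁ + s₂²/n₂) = √(6.7²/19 + 7.8²/34) = 2.0377
df = 42.34 → 42 (Welch–Satterthwaite, rounded down)
t* = 1.682

CI: 5.40 ± 1.682 · 2.0377 = 5.40 ± 3.43 = (1.97, 8.83)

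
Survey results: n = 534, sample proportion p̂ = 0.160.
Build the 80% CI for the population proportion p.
(0.140, 0.180)

Proportion CI:
SE = √(p̂(1-p̂)/n) = √(0.160 · 0.840 / 534) = 0.01586

z* = 1.282
Margin = z* · SE = 1.282 · 0.01586 = 0.0203

CI: 0.160 ± 0.0203 = (0.140, 0.180)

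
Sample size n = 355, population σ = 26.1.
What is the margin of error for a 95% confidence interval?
Margin of error = 2.72

Margin of error = z* · σ/√n
= 1.960 · 26.1/√355
= 1.960 · 26.1/18.8414
= 2.72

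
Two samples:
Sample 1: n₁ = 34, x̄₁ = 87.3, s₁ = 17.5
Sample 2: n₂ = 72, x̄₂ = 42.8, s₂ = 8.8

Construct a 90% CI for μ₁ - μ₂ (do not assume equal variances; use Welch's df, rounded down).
(39.16, 49.84)

Difference: x̄₁ - x̄₂ = 44.50
SE = √(s₁²/n₁ + s₂²/n₂) = √(17.5²/34 + 8.8²/72) = 3.1754
df = 41.08 → 41 (Welch–Satterthwaite, rounded down)
t* = 1.683

CI: 44.50 ± 1.683 · 3.1754 = 44.50 ± 5.34 = (39.16, 49.84)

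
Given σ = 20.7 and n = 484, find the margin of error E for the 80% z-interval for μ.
Margin of error = 1.21

Margin of error = z* · σ/√n
= 1.282 · 20.7/√484
= 1.282 · 20.7/22.0000
= 1.21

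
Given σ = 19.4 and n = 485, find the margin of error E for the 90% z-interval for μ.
Margin of error = 1.45

Margin of error = z* · σ/√n
= 1.645 · 19.4/√485
= 1.645 · 19.4/22.0227
= 1.45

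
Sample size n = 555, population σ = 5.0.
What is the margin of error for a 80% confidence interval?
Margin of error = 0.27

Margin of error = z* · σ/√n
= 1.282 · 5.0/√555
= 1.282 · 5.0/23.5584
= 0.27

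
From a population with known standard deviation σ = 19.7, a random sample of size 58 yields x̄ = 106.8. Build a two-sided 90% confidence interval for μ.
(102.54, 111.06)

z-interval (σ known):
z* = 1.645 for 90% confidence

Margin of error = z* · σ/√n = 1.645 · 19.7/√58 = 4.26

CI: (106.8 - 4.26, 106.8 + 4.26) = (102.54, 111.06)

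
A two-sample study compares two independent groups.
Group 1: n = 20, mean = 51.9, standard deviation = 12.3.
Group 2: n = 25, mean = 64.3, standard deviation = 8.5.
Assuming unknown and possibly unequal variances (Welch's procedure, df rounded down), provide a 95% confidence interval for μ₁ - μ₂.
(-18.99, -5.81)

Difference: x̄₁ - x̄₂ = -12.40
SE = √(s₁²/n₁ + s₂²/n₂) = √(12.3²/20 + 8.5²/25) = 3.2333
df = 32.53 → 32 (Welch–Satterthwaite, rounded down)
t* = 2.037

CI: -12.40 ± 2.037 · 3.2333 = -12.40 ± 6.59 = (-18.99, -5.81)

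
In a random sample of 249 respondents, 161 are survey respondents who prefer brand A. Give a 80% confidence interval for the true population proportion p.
(0.608, 0.685)

Proportion CI:
p̂ = 161/249 = 0.64659
SE = √(p̂(1-p̂)/n) = √(0.64659 · 0.35341 / 249) = 0.03029

z* = 1.282
Margin = z* · SE = 1.282 · 0.03029 = 0.0388

CI: 0.64659 ± 0.0388 = (0.608, 0.685)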